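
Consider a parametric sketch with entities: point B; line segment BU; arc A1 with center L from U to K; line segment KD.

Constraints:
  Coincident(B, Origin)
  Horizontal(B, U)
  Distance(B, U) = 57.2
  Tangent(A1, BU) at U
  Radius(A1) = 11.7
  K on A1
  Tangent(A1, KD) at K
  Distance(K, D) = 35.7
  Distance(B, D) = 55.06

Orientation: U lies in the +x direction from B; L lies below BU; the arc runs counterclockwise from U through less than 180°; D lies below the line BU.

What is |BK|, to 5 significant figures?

46.762

Checks: |BU| = 57.20 ✓; |LK| = 11.70 ✓; ∠(LK, KD) = 90.00° ✓; |KD| = 35.70 ✓; |BD| = 55.06 ✓.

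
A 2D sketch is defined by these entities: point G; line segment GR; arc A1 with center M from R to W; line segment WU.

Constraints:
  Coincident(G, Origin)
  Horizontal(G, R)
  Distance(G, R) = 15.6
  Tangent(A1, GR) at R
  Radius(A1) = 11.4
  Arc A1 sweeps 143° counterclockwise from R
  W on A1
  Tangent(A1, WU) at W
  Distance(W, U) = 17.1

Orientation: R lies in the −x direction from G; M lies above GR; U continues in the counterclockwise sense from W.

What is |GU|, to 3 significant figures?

38.1

G is at the origin; GR is horizontal with |GR| = 15.6 and R on the −x side, so R = (-15.6, 0.00). Tangency of A1 to GR means the radius MR is perpendicular to GR, so M = R + (0, 11.4) = (-15.6, 11.4). On A1, R sits at bearing -90° from M; a 143° counterclockwise sweep puts W at bearing 53°, so W = M + 11.4·(cos 53°, sin 53°) = (-8.74, 20.5). Since A1 is tangent to WU there, MW ⟂ WU, so WU runs along (−sin 53°, cos 53°); with |WU| = 17.1, U = (-22.4, 30.8). Then |GU| = |U − G| = 38.1.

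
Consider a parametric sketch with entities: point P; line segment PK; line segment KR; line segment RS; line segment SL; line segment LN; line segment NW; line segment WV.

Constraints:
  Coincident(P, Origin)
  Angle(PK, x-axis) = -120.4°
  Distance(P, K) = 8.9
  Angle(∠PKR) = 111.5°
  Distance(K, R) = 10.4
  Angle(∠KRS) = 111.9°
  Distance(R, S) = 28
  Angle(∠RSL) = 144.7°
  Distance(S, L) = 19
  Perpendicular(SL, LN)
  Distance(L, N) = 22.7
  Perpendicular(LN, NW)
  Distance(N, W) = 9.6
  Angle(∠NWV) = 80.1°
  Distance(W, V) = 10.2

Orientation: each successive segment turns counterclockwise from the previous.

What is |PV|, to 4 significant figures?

27.22

P is at the origin; PK runs at -120.4° with length 8.9, so K = (-4.504, -7.676). ∠PKR = 111.5° gives KR at -51.90° from the x-axis; with |KR| = 10.4, R = (1.913, -15.86). ∠KRS = 111.9° gives RS at 16.20° from the x-axis; with |RS| = 28.0, S = (28.80, -8.049). ∠RSL = 144.7° gives SL at 51.50° from the x-axis; with |SL| = 19.0, L = (40.63, 6.821). SL is perpendicular to LN, so LN runs at 141.5°; with |LN| = 22.7, N = (22.86, 20.95). LN ⟂ NW, so NW runs at -128.5°; with |NW| = 9.6, W = (16.89, 13.44). ∠NWV = 80.1° gives WV at -28.60° from the x-axis; with |WV| = 10.2, V = (25.84, 8.556). Then |PV| = |V − P| = 27.22.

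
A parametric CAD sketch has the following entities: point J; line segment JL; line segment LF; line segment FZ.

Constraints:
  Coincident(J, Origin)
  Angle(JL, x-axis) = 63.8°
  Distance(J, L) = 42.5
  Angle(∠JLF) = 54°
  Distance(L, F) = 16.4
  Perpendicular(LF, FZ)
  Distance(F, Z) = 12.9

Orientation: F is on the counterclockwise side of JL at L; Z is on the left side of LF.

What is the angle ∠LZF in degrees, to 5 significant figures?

51.812°

J is at the origin; JL runs at 63.8° with length 42.5, so L = 42.5·(cos 63.8°, sin 63.8°) = (18.764, 38.133). ∠JLF = 54.0°, so LF runs at 63.8° + (180° − 54.0°) = 189.80° from the x-axis; with |LF| = 16.4, F = L + 16.4·(cos 189.80°, sin 189.80°) = (2.6033, 35.342). LF ⟂ FZ; with |FZ| = 12.9 on the left of LF, Z = F + 12.9·(0.17021, -0.98541) = (4.7990, 22.630). Then cos ∠LZF = ZL·ZF / (|ZL||ZF|), giving 51.812°.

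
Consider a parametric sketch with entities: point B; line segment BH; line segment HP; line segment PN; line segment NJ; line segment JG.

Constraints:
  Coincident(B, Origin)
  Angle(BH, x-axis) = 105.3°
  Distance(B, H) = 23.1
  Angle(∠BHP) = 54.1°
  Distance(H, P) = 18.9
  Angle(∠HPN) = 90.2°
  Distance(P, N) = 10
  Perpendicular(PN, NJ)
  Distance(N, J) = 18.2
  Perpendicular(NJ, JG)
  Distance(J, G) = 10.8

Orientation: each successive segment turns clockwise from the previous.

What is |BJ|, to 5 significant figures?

15.456

B is at the origin; BH runs at 105.3° with length 23.1, so H = (-6.0955, 22.281). ∠BHP = 54.1° gives HP at -20.600° from the x-axis; with |HP| = 18.9, P = (11.596, 15.631). ∠HPN = 90.2° gives PN at -110.40° from the x-axis; with |PN| = 10.0, N = (8.1103, 6.2586). PN is perpendicular to NJ, so NJ runs at 159.60°; with |NJ| = 18.2, J = (-8.9482, 12.603). Then |BJ| = |J − B| = 15.456.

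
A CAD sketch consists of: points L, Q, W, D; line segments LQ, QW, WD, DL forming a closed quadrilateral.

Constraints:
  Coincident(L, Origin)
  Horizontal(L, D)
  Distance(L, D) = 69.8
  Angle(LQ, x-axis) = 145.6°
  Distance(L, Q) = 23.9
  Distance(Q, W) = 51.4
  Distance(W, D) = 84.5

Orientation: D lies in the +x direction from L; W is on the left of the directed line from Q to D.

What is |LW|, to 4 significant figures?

57.59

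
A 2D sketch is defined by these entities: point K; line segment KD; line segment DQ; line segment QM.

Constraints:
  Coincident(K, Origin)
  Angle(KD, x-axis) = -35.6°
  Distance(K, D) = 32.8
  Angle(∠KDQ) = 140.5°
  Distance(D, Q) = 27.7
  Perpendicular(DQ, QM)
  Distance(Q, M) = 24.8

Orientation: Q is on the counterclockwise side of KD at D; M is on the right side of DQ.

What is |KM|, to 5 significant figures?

69.965

K is at the origin; KD runs at -35.6° with length 32.8, so D = 32.8·(cos -35.6°, sin -35.6°) = (26.670, -19.094). ∠KDQ = 140.5°, so DQ runs at -35.6° + (180° − 140.5°) = 3.9000° from the x-axis; with |DQ| = 27.7, Q = D + 27.7·(cos 3.9000°, sin 3.9000°) = (54.306, -17.210). DQ is perpendicular to QM; with |QM| = 24.8 on the right of DQ, M = Q + 24.8·(0.068015, -0.99768) = (55.992, -41.952). Then |KM| = |M − K| = 69.965.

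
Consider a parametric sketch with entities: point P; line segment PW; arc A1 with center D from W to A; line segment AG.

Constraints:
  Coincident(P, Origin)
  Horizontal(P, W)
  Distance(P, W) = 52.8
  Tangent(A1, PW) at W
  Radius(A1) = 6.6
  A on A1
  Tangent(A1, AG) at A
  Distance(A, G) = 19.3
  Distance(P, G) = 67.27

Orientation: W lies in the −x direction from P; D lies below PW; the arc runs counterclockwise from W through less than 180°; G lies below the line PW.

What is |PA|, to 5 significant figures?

59.548

P is at the origin; P and W share the same y with |PW| = 52.8 and W on the −x side, so W = (-52.800, 0.0000). A1 meets PW tangentially, so DW is at right angles to PW, so D = W + (0, -6.6) = (-52.800, -6.6000). Since DA ⟂ AG (tangency), |DG| = √(6.6² + 19.3²) = 20.397 regardless of where A sits on A1. So G lies on both circle(P, 67.27) and circle(D, 20.397); the below-PW intersection is G = (-62.669, -24.451). A is the foot of the tangent from G: A = (-59.299, -5.4474).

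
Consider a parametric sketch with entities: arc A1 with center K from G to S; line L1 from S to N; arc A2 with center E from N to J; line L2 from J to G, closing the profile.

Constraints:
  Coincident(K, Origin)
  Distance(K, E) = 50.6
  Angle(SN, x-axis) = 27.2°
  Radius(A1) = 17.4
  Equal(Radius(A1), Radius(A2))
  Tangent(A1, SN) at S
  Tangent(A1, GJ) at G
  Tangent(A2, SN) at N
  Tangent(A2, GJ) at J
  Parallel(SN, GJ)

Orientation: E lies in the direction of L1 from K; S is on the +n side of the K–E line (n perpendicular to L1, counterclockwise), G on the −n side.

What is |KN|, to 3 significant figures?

53.5

Tangency of A1 to both parallel lines with radius 17.4 puts S and G at K ± 17.4·n: S = (-7.95, 15.5), G = (7.95, -15.5). Equal radii place N and J the same way about E: N = E + 17.4·n = (37.1, 38.6), J = E − 17.4·n = (53.0, 7.65). Then |KN| = |N − K| = 53.5.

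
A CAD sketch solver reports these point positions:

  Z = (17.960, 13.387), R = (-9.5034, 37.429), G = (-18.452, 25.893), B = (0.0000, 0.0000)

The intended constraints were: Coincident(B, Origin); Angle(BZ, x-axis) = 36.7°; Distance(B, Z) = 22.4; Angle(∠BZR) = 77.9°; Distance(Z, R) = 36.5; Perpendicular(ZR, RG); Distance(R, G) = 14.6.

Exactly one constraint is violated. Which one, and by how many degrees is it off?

Perpendicular(ZR, RG) — off by 3.40°.

B = (0.00, 0.00) ✓; BZ at 36.70° ✓; |BZ| = 22.40 ✓; ∠BZR = 77.90° ✓; |ZR| = 36.50 ✓; ∠(ZR, RG) = 93.40° ✗; |RG| = 14.60 ✓.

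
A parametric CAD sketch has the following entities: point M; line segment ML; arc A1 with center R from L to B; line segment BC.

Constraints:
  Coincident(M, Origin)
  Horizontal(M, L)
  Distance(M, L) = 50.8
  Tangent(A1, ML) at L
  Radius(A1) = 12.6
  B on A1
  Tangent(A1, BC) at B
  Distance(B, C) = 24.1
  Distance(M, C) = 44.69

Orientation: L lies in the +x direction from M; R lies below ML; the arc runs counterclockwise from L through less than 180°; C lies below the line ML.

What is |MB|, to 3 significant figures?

39.8

M is at the origin; ML is horizontal with |ML| = 50.8 and L on the +x side, so L = (50.8, 0.00). Tangency of A1 to ML means the radius RL is perpendicular to ML, so R = L + (0, -12.6) = (50.8, -12.6). Since RB ⟂ BC (tangency), |RC| = √(12.6² + 24.1²) = 27.2 regardless of where B sits on A1. So C lies on both circle(M, 44.69) and circle(R, 27.2); the below-ML intersection is C = (31.5, -31.7). B is the foot of the tangent from C: B = (38.8, -8.77).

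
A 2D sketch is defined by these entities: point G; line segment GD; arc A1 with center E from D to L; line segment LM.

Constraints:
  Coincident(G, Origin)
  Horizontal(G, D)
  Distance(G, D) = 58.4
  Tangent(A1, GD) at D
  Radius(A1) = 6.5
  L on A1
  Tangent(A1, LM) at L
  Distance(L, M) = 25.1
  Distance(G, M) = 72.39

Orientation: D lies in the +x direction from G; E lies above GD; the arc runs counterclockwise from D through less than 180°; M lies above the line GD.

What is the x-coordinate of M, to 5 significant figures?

65.162

Checks: |EL| = 6.500 ✓; ∠(EL, LM) = 90.00° ✓; |LM| = 25.10 ✓; |GM| = 72.39 ✓.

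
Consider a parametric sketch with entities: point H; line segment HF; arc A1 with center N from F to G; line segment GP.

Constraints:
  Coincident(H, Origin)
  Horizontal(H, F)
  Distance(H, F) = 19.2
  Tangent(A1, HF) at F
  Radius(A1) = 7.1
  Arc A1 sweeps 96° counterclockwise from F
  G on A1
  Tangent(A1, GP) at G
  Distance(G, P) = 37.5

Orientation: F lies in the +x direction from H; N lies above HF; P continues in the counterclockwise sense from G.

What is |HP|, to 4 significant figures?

50.36

H is at the origin; HF is horizontal with |HF| = 19.2 and F on the +x side, so F = (19.20, 0.000). Tangency of A1 to HF means the radius NF is perpendicular to HF, so N = F + (0, 7.1) = (19.20, 7.100). On A1, F sits at bearing -90° from N; a 96° counterclockwise sweep puts G at bearing 6°, so G = N + 7.1·(cos 6°, sin 6°) = (26.26, 7.842). The tangent condition forces NG to be normal to GP, so GP runs along (−sin 6°, cos 6°); with |GP| = 37.5, P = (22.34, 45.14). Then |HP| = |P − H| = 50.36.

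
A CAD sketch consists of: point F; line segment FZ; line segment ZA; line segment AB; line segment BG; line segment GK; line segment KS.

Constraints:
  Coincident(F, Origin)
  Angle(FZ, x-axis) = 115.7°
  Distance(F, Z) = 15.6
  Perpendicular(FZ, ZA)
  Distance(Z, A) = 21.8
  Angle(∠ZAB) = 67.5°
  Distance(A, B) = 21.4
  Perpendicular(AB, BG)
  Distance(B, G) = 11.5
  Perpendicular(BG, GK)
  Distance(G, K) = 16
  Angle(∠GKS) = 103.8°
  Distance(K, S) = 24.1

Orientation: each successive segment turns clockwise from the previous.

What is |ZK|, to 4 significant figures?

9.128

F is at the origin; FZ runs at 115.7° with length 15.6, so Z = (-6.765, 14.06). FZ is perpendicular to ZA, so ZA runs at 25.70°; with |ZA| = 21.8, A = (12.88, 23.51). ∠ZAB = 67.5° gives AB at -86.80° from the x-axis; with |AB| = 21.4, B = (14.07, 2.144). The perpendicularity gives BG at right angles to AB, so BG runs at -176.8°; with |BG| = 11.5, G = (2.591, 1.502). The perpendicularity gives GK at right angles to BG, so GK runs at 93.20°; with |GK| = 16.0, K = (1.698, 17.48). Then |ZK| = |K − Z| = 9.128.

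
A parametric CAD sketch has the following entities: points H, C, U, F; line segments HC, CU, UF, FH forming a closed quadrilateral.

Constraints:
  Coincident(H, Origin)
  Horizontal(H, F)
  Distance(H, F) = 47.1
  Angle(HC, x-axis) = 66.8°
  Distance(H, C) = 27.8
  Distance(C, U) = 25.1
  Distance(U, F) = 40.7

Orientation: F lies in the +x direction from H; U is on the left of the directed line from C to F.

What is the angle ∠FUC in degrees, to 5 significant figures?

80.793°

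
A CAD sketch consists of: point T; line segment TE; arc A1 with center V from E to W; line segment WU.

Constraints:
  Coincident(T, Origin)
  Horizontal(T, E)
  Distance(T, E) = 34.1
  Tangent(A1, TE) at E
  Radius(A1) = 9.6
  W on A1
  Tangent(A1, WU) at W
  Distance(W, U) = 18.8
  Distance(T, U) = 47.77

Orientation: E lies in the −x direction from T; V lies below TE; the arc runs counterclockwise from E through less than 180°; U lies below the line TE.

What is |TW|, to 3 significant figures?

45.0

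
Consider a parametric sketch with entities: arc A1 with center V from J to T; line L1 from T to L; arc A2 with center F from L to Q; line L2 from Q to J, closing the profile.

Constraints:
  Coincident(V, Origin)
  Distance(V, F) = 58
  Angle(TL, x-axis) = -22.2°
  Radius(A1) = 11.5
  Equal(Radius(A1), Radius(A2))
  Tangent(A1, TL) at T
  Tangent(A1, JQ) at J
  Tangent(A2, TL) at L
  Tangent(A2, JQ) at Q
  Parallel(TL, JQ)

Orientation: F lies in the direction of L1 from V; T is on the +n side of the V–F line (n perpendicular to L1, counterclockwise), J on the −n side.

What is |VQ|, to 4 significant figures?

59.13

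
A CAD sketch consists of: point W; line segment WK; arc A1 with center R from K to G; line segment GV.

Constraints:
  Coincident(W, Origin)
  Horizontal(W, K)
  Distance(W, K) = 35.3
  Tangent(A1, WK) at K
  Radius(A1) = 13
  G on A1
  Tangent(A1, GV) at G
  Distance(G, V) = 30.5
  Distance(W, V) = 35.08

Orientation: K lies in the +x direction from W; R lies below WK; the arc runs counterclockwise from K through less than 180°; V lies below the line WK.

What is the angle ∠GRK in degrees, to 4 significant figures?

61.89°

W is at the origin; W and K share the same y with |WK| = 35.3 and K on the +x side, so K = (35.30, 0.000). The tangent condition forces RK to be normal to WK, so R = K + (0, -13) = (35.30, -13.00). Since RG ⟂ GV (tangency), |RV| = √(13.0² + 30.5²) = 33.15 regardless of where G sits on A1. So V lies on both circle(W, 35.08) and circle(R, 33.15); the below-WK intersection is V = (9.464, -33.78). G is the foot of the tangent from V: G = (23.83, -6.876).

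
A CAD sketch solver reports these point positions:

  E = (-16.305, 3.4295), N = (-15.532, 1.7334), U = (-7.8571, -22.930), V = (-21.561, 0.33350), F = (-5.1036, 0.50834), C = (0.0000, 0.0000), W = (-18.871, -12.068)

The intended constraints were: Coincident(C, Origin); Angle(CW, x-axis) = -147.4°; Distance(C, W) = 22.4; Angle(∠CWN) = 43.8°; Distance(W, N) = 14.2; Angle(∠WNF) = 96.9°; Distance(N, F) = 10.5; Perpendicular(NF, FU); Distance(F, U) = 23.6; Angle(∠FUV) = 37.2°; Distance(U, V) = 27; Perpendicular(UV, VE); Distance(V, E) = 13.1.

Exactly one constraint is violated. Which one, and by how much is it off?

Distance(V, E) = 13.1 — off by 7.00.

C = (0.00, 0.00) ✓; CW at -147.4° ✓; |CW| = 22.40 ✓; ∠CWN = 43.80° ✓; |WN| = 14.20 ✓; ∠WNF = 96.90° ✓; |NF| = 10.50 ✓; ∠(NF, FU) = 90.00° ✓; |FU| = 23.60 ✓; ∠FUV = 37.20° ✓; |UV| = 27.00 ✓; ∠(UV, VE) = 90.00° ✓; |VE| = 6.100 ✗.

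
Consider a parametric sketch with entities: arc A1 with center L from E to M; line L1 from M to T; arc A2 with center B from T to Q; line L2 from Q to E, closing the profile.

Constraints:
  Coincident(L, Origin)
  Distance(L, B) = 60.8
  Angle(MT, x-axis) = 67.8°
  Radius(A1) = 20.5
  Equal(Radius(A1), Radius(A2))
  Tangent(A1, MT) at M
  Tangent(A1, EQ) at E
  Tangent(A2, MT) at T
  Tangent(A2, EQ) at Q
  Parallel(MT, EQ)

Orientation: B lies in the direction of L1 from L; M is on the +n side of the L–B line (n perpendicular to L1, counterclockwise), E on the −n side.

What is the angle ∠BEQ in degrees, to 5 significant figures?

18.633°

The slot axis is L1's direction at 67.8°, so u = (cos 67.8°, sin 67.8°) = (0.37784, 0.92587) and n = (−sin 67.8°, cos 67.8°) = (-0.92587, 0.37784). L is at the origin and B lies 60.8 along u from L, so B = 60.8·u = (22.973, 56.293). Tangency of A1 to both parallel lines with radius 20.5 puts M and E at L ± 20.5·n: M = (-18.980, 7.7457), E = (18.980, -7.7457). Equal radii place T and Q the same way about B: T = B + 20.5·n = (3.9924, 64.039), Q = B − 20.5·n = (41.953, 48.547). Then cos ∠BEQ = EB·EQ / (|EB||EQ|), giving 18.633°.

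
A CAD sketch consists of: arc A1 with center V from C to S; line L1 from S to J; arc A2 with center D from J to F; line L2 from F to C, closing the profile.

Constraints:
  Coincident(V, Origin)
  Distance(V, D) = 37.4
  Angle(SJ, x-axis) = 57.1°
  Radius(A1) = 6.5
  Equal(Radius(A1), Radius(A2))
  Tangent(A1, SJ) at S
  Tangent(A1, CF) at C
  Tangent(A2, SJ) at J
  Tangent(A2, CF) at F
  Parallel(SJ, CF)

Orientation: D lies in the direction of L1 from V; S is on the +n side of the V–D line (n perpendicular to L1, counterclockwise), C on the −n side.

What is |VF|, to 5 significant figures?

37.961

Tangency of A1 to both parallel lines with radius 6.5 puts S and C at V ± 6.5·n: S = (-5.4575, 3.5306), C = (5.4575, -3.5306). Equal radii place J and F the same way about D: J = D + 6.5·n = (14.857, 34.932), F = D − 6.5·n = (25.772, 27.871). Then |VF| = |F − V| = 37.961.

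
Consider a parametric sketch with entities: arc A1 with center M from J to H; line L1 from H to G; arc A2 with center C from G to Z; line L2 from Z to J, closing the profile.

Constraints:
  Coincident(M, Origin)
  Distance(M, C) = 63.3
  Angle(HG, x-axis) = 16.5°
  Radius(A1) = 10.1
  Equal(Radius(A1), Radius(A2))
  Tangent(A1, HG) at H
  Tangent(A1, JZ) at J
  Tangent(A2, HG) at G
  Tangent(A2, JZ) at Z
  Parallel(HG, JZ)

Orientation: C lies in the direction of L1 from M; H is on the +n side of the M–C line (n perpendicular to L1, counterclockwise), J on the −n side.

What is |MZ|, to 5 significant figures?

64.101

Tangency of A1 to both parallel lines with radius 10.1 puts H and J at M ± 10.1·n: H = (-2.8686, 9.6841), J = (2.8686, -9.6841). Equal radii place G and Z the same way about C: G = C + 10.1·n = (57.825, 27.662), Z = C − 10.1·n = (63.562, 8.2941). Then |MZ| = |Z − M| = 64.101.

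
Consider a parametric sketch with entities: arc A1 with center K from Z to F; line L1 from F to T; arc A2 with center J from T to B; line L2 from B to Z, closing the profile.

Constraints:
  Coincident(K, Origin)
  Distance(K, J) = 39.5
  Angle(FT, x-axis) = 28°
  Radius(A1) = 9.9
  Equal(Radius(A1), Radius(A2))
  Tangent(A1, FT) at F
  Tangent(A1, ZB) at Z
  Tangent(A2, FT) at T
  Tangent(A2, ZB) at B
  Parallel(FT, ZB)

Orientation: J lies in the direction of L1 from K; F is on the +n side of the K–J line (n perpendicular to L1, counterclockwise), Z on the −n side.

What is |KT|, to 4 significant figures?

40.72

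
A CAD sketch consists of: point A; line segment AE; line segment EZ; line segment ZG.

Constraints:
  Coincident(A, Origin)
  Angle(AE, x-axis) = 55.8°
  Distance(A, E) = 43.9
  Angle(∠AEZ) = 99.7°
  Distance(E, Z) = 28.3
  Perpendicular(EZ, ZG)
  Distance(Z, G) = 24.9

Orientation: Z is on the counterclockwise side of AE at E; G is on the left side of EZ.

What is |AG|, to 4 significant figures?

40.15

A is at the origin; AE runs at 55.8° with length 43.9, so E = 43.9·(cos 55.8°, sin 55.8°) = (24.68, 36.31). ∠AEZ = 99.7°, so EZ runs at 55.8° + (180° − 99.7°) = 136.1° from the x-axis; with |EZ| = 28.3, Z = E + 28.3·(cos 136.1°, sin 136.1°) = (4.284, 55.93). EZ ⟂ ZG; with |ZG| = 24.9 on the left of EZ, G = Z + 24.9·(-0.6934, -0.7206) = (-12.98, 37.99). Then |AG| = |G − A| = 40.15.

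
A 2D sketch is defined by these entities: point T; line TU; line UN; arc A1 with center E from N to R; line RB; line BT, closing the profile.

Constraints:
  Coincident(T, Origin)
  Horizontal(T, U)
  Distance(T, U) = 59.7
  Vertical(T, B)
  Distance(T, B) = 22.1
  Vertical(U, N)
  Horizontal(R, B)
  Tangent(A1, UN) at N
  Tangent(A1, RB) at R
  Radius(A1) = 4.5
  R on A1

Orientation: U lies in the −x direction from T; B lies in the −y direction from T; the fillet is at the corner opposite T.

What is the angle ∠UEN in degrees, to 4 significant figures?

75.66°

The virtual corner opposite T is at (-59.70, -22.10). Tangency of A1 to UN means the radius EN is perpendicular to UN and A1 meets RB tangentially, so ER is at right angles to RB, with radius 4.5, so the center E sits 4.5 in from both sides at E = (-55.20, -17.60). That places the tangent points at N = (-59.70, -17.60) on UN and R = (-55.20, -22.10) on RB. Then cos ∠UEN = EU·EN / (|EU||EN|), giving 75.66°.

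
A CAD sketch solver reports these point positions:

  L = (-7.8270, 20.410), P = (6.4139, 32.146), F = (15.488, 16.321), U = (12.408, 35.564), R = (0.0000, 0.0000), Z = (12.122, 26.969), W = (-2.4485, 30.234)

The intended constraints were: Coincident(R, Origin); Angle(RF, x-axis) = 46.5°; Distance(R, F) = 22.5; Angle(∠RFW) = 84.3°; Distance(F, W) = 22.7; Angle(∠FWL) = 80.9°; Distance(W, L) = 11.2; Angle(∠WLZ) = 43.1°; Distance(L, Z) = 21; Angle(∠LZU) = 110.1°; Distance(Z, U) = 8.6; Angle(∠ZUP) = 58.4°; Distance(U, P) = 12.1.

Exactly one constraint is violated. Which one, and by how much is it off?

Distance(U, P) = 12.1 — off by 5.20.

R = (0.00, 0.00) ✓; RF at 46.50° ✓; |RF| = 22.50 ✓; ∠RFW = 84.30° ✓; |FW| = 22.70 ✓; ∠FWL = 80.90° ✓; |WL| = 11.20 ✓; ∠WLZ = 43.10° ✓; |LZ| = 21.00 ✓; ∠LZU = 110.1° ✓; |ZU| = 8.600 ✓; ∠ZUP = 58.40° ✓; |UP| = 6.900 ✗.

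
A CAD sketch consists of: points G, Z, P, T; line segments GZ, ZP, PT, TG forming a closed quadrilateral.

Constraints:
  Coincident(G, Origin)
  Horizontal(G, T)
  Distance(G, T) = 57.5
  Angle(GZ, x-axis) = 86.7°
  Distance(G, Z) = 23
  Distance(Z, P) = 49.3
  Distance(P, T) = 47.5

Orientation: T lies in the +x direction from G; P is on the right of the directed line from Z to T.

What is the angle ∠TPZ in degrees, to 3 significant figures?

77.6°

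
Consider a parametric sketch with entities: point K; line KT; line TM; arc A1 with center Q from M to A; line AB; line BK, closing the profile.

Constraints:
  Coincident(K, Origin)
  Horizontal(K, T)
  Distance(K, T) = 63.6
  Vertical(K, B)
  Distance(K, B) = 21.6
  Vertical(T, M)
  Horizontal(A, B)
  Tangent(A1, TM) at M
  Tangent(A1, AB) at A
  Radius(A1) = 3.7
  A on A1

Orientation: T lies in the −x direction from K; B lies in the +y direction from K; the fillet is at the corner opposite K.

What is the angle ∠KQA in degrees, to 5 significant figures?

106.64°

The virtual corner opposite K is at (-63.600, 21.600). A1 meets TM tangentially, so QM is at right angles to TM and A1 meets AB tangentially, so QA is at right angles to AB, with radius 3.7, so the center Q sits 3.7 in from both sides at Q = (-59.900, 17.900). That places the tangent points at M = (-63.600, 17.900) on TM and A = (-59.900, 21.600) on AB. Then cos ∠KQA = QK·QA / (|QK||QA|), giving 106.64°.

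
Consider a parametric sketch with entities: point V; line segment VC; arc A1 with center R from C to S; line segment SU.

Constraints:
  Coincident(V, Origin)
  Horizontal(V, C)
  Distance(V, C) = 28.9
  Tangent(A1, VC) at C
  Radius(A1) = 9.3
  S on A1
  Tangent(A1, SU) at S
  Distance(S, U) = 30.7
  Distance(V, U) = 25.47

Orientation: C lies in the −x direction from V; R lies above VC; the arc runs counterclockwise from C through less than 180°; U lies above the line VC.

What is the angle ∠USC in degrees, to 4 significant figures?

156.5°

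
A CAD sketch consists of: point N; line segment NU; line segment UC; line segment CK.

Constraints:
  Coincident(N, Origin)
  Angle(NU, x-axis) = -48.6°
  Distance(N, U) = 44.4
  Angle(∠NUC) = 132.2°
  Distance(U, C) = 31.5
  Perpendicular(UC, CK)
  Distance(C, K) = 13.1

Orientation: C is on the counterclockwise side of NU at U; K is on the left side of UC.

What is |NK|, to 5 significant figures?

64.439

∠NUC = 132.2°, so UC runs at -48.6° + (180° − 132.2°) = -0.80000° from the x-axis; with |UC| = 31.5, C = U + 31.5·(cos -0.80000°, sin -0.80000°) = (60.859, -33.745). UC ⟂ CK; with |CK| = 13.1 on the left of UC, K = C + 13.1·(0.013962, 0.99990) = (61.042, -20.646). Then |NK| = |K − N| = 64.439.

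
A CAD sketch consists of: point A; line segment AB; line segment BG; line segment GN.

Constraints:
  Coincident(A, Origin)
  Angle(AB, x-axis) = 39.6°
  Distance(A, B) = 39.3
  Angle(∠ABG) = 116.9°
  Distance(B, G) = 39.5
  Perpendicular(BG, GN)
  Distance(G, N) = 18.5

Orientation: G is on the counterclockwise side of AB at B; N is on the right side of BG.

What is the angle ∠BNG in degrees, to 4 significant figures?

64.90°

A is at the origin; AB runs at 39.6° with length 39.3, so B = 39.3·(cos 39.6°, sin 39.6°) = (30.28, 25.05). ∠ABG = 116.9°, so BG runs at 39.6° + (180° − 116.9°) = 102.7° from the x-axis; with |BG| = 39.5, G = B + 39.5·(cos 102.7°, sin 102.7°) = (21.60, 63.58). The perpendicularity gives GN at right angles to BG; with |GN| = 18.5 on the right of BG, N = G + 18.5·(0.9755, 0.2198) = (39.64, 67.65). Then cos ∠BNG = NB·NG / (|NB||NG|), giving 64.90°.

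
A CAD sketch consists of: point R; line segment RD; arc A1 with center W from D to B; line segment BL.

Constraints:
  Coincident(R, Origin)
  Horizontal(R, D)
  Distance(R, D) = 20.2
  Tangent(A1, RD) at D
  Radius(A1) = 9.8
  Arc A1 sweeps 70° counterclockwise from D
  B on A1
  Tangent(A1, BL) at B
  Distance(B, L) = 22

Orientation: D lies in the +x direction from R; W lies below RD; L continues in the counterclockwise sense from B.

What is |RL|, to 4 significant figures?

27.34

On A1, D sits at bearing 90° from W; a 70° counterclockwise sweep puts B at bearing 160°, so B = W + 9.8·(cos 160°, sin 160°) = (10.99, -6.448). The tangent condition forces WB to be normal to BL, so BL runs along (−sin 160°, cos 160°); with |BL| = 22.0, L = (3.467, -27.12). Then |RL| = |L − R| = 27.34.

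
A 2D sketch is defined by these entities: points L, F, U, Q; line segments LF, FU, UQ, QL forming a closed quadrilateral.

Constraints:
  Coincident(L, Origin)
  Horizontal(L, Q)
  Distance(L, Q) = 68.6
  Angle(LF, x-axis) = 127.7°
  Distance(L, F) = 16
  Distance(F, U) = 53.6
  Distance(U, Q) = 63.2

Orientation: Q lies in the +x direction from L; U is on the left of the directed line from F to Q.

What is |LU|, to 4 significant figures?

57.42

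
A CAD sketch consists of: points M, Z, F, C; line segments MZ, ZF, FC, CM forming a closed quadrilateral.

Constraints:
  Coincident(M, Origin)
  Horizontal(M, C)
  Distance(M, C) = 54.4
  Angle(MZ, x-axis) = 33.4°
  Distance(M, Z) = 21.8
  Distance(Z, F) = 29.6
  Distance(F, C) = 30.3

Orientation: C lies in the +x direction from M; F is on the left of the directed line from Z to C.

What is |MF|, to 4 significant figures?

51.40

M is at the origin; M and C share the same y with |MC| = 54.4 and C in +x, so C = (54.4, 0). MZ runs at 33.4° with |MZ| = 21.8, so Z = (18.20, 12.00). F is determined by |ZF| = 29.6 and |FC| = 30.3 together: it lies at the intersection of circle(Z, 29.6) and circle(C, 30.3). With |ZC| = 38.14, the foot of the radical line on ZC is 18.52 from Z and the perpendicular offset is √(29.6² − 18.52²) = 23.09. Taking the left-of-ZC solution: F = (43.04, 28.09).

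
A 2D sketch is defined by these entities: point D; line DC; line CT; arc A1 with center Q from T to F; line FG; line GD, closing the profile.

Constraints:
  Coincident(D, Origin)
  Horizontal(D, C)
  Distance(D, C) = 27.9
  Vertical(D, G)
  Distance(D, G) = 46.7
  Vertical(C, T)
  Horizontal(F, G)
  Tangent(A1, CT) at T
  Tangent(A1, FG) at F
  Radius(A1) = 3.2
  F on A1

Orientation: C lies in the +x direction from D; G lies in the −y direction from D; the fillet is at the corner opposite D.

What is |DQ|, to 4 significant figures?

50.02

D is at the origin; DC is horizontal with |DC| = 27.9 and C on the +x side, so C = (27.90, 0.000). DG is vertical with |DG| = 46.7 and G on the −y side, so G = (0.000, -46.70). The virtual corner opposite D is at (27.90, -46.70). A1 meets CT tangentially, so QT is at right angles to CT and tangency of A1 to FG means the radius QF is perpendicular to FG, with radius 3.2, so the center Q sits 3.2 in from both sides at Q = (24.70, -43.50). Then |DQ| = |Q − D| = 50.02.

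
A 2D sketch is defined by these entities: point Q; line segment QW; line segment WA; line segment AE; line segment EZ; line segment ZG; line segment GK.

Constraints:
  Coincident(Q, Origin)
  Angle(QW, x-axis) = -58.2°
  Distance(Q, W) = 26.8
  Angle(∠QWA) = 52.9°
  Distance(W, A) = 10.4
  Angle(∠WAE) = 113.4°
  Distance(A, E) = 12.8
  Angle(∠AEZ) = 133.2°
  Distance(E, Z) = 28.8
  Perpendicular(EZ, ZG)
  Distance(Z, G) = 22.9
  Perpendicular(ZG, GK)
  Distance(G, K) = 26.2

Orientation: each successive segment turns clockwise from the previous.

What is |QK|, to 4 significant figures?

27.99

The perpendicularity gives ZG at right angles to EZ, so ZG runs at -28.70°; with |ZG| = 22.9, G = (33.71, 4.615). The perpendicularity gives GK at right angles to ZG, so GK runs at -118.7°; with |GK| = 26.2, K = (21.13, -18.37). Then |QK| = |K − Q| = 27.99.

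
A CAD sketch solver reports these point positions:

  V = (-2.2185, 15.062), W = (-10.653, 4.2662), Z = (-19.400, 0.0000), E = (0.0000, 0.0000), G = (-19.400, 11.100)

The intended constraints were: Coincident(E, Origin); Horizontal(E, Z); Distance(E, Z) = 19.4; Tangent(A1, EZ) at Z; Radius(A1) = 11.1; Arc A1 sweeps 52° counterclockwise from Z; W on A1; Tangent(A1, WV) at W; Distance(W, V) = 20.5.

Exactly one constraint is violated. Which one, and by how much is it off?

Distance(W, V) = 20.5 — off by 6.80.

E = (0.00, 0.00) ✓; E.y = 0.00, Z.y = 0.00 ✓; |EZ| = 19.40 ✓; ∠(GZ, ZE) = 90.00° ✓; |GZ| = 11.10 ✓; bearing(G→W) − bearing(G→Z) = 52.00° ✓; |GW| = 11.10 ✓; ∠(GW, WV) = 90.00° ✓; |WV| = 13.70 ✗.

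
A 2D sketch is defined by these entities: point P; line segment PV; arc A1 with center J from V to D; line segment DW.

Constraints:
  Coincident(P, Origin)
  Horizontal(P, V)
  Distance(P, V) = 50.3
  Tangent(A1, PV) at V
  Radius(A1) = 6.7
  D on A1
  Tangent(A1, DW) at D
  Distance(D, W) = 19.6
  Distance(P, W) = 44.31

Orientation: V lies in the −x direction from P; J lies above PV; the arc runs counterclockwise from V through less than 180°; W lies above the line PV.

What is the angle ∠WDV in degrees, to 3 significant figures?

144°

P is at the origin; PV is horizontal with |PV| = 50.3 and V on the −x side, so V = (-50.3, 0.00). The tangent condition forces JV to be normal to PV, so J = V + (0, 6.7) = (-50.3, 6.70). Since JD ⟂ DW (tangency), |JW| = √(6.7² + 19.6²) = 20.7 regardless of where D sits on A1. So W lies on both circle(P, 44.31) and circle(J, 20.7); the above-PV intersection is W = (-37.8, 23.2). D is the foot of the tangent from W: D = (-43.9, 4.59).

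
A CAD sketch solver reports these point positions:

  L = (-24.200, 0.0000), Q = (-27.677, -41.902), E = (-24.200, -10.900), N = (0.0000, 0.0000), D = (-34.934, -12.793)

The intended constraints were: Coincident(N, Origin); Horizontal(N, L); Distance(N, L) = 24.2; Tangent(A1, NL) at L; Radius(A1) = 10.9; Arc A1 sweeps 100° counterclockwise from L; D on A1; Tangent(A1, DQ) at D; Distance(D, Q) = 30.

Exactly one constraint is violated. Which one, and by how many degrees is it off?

Tangent(A1, DQ) at D — off by 4.00°.

N = (0.00, 0.00) ✓; N.y = 0.00, L.y = 0.00 ✓; |NL| = 24.20 ✓; ∠(EL, LN) = 90.00° ✓; |EL| = 10.90 ✓; bearing(E→D) − bearing(E→L) = 100.0° ✓; |ED| = 10.90 ✓; ∠(ED, DQ) = 86.00° ✗; |DQ| = 30.00 ✓.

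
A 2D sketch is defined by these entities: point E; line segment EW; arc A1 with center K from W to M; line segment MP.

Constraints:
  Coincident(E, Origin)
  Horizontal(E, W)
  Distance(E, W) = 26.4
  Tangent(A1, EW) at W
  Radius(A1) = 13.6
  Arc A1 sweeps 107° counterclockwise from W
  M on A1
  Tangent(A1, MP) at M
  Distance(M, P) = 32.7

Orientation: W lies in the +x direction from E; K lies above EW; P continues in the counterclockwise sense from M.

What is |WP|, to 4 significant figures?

48.97

E is at the origin; E and W share the same y with |EW| = 26.4 and W on the +x side, so W = (26.40, 0.000). Since A1 is tangent to EW there, KW ⟂ EW, so K = W + (0, 13.6) = (26.40, 13.60). On A1, W sits at bearing -90° from K; a 107° counterclockwise sweep puts M at bearing 17°, so M = K + 13.6·(cos 17°, sin 17°) = (39.41, 17.58). A1 meets MP tangentially, so KM is at right angles to MP, so MP runs along (−sin 17°, cos 17°); with |MP| = 32.7, P = (29.85, 48.85). Then |WP| = |P − W| = 48.97.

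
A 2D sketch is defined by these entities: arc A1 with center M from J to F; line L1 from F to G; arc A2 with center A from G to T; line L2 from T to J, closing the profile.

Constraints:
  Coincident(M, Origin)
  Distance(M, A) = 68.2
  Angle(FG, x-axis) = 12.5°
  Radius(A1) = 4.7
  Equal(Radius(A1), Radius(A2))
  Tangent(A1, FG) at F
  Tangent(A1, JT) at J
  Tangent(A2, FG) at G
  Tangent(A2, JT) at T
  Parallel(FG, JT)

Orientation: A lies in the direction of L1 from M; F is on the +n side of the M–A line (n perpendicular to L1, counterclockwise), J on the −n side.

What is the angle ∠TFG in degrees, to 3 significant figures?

7.85°

The slot axis is L1's direction at 12.5°, so u = (cos 12.5°, sin 12.5°) = (0.976, 0.216) and n = (−sin 12.5°, cos 12.5°) = (-0.216, 0.976). M is at the origin and A lies 68.2 along u from M, so A = 68.2·u = (66.6, 14.8). Tangency of A1 to both parallel lines with radius 4.7 puts F and J at M ± 4.7·n: F = (-1.02, 4.59), J = (1.02, -4.59). Equal radii place G and T the same way about A: G = A + 4.7·n = (65.6, 19.3), T = A − 4.7·n = (67.6, 10.2). Then cos ∠TFG = FT·FG / (|FT||FG|), giving 7.85°.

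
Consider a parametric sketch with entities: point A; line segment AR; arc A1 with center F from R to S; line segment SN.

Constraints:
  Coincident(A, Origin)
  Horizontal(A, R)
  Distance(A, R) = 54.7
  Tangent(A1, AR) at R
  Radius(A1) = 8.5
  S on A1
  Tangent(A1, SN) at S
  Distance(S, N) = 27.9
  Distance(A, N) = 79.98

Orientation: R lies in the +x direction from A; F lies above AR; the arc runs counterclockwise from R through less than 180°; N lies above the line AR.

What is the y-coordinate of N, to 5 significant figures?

30.380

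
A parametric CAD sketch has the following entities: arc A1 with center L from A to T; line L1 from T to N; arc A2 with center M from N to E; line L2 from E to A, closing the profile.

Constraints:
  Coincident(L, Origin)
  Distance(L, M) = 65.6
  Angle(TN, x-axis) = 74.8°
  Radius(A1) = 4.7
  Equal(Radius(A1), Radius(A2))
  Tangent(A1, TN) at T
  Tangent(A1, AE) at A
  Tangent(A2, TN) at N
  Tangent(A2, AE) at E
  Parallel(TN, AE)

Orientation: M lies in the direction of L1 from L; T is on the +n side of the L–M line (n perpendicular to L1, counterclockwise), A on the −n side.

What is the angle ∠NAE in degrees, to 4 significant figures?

8.155°

The slot axis is L1's direction at 74.8°, so u = (cos 74.8°, sin 74.8°) = (0.2622, 0.9650) and n = (−sin 74.8°, cos 74.8°) = (-0.9650, 0.2622). L is at the origin and M lies 65.6 along u from L, so M = 65.6·u = (17.20, 63.31). Tangency of A1 to both parallel lines with radius 4.7 puts T and A at L ± 4.7·n: T = (-4.536, 1.232), A = (4.536, -1.232). Equal radii place N and E the same way about M: N = M + 4.7·n = (12.66, 64.54), E = M − 4.7·n = (21.74, 62.07). Then cos ∠NAE = AN·AE / (|AN||AE|), giving 8.155°.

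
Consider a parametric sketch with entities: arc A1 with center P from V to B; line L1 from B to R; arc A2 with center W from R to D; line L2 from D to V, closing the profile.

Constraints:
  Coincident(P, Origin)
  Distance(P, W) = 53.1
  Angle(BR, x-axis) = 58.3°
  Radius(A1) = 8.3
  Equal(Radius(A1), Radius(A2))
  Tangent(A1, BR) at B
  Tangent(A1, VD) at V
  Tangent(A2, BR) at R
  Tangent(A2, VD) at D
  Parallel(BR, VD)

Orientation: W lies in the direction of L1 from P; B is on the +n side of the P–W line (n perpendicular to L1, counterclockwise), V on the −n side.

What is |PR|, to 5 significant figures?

53.745

The slot axis is L1's direction at 58.3°, so u = (cos 58.3°, sin 58.3°) = (0.52547, 0.85081) and n = (−sin 58.3°, cos 58.3°) = (-0.85081, 0.52547). P is at the origin and W lies 53.1 along u from P, so W = 53.1·u = (27.903, 45.178). Tangency of A1 to both parallel lines with radius 8.3 puts B and V at P ± 8.3·n: B = (-7.0617, 4.3614), V = (7.0617, -4.3614). Equal radii place R and D the same way about W: R = W + 8.3·n = (20.841, 49.539), D = W − 8.3·n = (34.964, 40.817). Then |PR| = |R − P| = 53.745.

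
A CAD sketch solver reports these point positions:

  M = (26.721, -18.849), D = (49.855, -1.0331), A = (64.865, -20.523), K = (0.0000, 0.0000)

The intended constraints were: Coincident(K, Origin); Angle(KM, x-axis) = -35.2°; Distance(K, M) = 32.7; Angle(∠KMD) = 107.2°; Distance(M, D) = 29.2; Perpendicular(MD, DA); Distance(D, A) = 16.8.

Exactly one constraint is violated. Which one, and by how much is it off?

Distance(D, A) = 16.8 — off by 7.80.

K = (0.00, 0.00) ✓; KM at -35.20° ✓; |KM| = 32.70 ✓; ∠KMD = 107.2° ✓; |MD| = 29.20 ✓; ∠(MD, DA) = 90.00° ✓; |DA| = 24.60 ✗.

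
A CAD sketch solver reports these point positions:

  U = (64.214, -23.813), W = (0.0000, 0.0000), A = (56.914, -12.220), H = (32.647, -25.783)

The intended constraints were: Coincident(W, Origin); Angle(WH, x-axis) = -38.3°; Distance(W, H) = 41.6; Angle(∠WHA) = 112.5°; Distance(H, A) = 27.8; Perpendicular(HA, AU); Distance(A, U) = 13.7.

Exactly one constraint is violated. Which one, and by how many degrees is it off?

Perpendicular(HA, AU) — off by 3.00°.

W = (0.00, 0.00) ✓; WH at -38.30° ✓; |WH| = 41.60 ✓; ∠WHA = 112.5° ✓; |HA| = 27.80 ✓; ∠(HA, AU) = 87.00° ✗; |AU| = 13.70 ✓.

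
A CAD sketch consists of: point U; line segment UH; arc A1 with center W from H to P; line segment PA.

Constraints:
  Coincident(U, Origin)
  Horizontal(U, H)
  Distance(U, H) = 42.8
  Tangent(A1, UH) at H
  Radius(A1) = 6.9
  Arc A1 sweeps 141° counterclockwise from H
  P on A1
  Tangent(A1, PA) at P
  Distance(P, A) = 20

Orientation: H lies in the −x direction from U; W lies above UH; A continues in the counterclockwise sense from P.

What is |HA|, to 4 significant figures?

27.26

U is at the origin; U and H share the same y with |UH| = 42.8 and H on the −x side, so H = (-42.80, 0.000). Since A1 is tangent to UH there, WH ⟂ UH, so W = H + (0, 6.9) = (-42.80, 6.900). On A1, H sits at bearing -90° from W; a 141° counterclockwise sweep puts P at bearing 51°, so P = W + 6.9·(cos 51°, sin 51°) = (-38.46, 12.26). A1 meets PA tangentially, so WP is at right angles to PA, so PA runs along (−sin 51°, cos 51°); with |PA| = 20.0, A = (-54.00, 24.85). Then |HA| = |A − H| = 27.26.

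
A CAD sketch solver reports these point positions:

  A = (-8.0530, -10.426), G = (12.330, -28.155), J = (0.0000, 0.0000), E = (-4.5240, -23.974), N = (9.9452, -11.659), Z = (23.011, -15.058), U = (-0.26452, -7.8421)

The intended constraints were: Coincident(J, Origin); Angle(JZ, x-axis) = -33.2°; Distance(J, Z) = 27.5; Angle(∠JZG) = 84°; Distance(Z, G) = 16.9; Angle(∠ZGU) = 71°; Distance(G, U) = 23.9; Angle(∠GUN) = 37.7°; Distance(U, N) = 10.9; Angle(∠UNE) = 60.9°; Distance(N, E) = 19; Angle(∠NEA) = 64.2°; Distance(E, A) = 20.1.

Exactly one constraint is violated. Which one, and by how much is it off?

Distance(E, A) = 20.1 — off by 6.10.

J = (0.00, 0.00) ✓; JZ at -33.20° ✓; |JZ| = 27.50 ✓; ∠JZG = 84.00° ✓; |ZG| = 16.90 ✓; ∠ZGU = 71.00° ✓; |GU| = 23.90 ✓; ∠GUN = 37.70° ✓; |UN| = 10.90 ✓; ∠UNE = 60.90° ✓; |NE| = 19.00 ✓; ∠NEA = 64.20° ✓; |EA| = 14.00 ✗.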